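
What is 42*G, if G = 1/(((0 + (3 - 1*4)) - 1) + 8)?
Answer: 7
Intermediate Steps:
G = ⅙ (G = 1/(((0 + (3 - 4)) - 1) + 8) = 1/(((0 - 1) - 1) + 8) = 1/((-1 - 1) + 8) = 1/(-2 + 8) = 1/6 = ⅙ ≈ 0.16667)
42*G = 42*(⅙) = 7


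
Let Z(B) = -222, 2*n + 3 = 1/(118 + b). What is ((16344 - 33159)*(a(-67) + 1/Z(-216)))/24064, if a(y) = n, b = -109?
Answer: 5408825/5342208 ≈ 1.0125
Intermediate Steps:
n = -13/9 (n = -3/2 + 1/(2*(118 - 109)) = -3/2 + (1/2)/9 = -3/2 + (1/2)*(1/9) = -3/2 + 1/18 = -13/9 ≈ -1.4444)
a(y) = -13/9
((16344 - 33159)*(a(-67) + 1/Z(-216)))/24064 = ((16344 - 33159)*(-13/9 + 1/(-222)))/24064 = -16815*(-13/9 - 1/222)*(1/24064) = -16815*(-965/666)*(1/24064) = (5408825/222)*(1/24064) = 5408825/5342208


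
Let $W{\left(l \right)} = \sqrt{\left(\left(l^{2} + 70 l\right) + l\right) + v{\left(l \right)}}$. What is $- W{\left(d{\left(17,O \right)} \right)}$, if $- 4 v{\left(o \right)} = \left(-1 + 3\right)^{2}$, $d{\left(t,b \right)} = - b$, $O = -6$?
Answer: $- \sqrt{461} \approx -21.471$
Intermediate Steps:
$v{\left(o \right)} = -1$ ($v{\left(o \right)} = - \frac{\left(-1 + 3\right)^{2}}{4} = - \frac{2^{2}}{4} = \left(- \frac{1}{4}\right) 4 = -1$)
$W{\left(l \right)} = \sqrt{-1 + l^{2} + 71 l}$ ($W{\left(l \right)} = \sqrt{\left(\left(l^{2} + 70 l\right) + l\right) - 1} = \sqrt{\left(l^{2} + 71 l\right) - 1} = \sqrt{-1 + l^{2} + 71 l}$)
$- W{\left(d{\left(17,O \right)} \right)} = - \sqrt{-1 + \left(\left(-1\right) \left(-6\right)\right)^{2} + 71 \left(\left(-1\right) \left(-6\right)\right)} = - \sqrt{-1 + 6^{2} + 71 \cdot 6} = - \sqrt{-1 + 36 + 426} = - \sqrt{461}$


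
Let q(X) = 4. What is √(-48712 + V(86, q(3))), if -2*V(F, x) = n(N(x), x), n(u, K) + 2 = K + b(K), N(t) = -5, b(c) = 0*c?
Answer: I*√48713 ≈ 220.71*I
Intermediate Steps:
b(c) = 0
n(u, K) = -2 + K (n(u, K) = -2 + (K + 0) = -2 + K)
V(F, x) = 1 - x/2 (V(F, x) = -(-2 + x)/2 = 1 - x/2)
√(-48712 + V(86, q(3))) = √(-48712 + (1 - ½*4)) = √(-48712 + (1 - 2)) = √(-48712 - 1) = √(-48713) = I*√48713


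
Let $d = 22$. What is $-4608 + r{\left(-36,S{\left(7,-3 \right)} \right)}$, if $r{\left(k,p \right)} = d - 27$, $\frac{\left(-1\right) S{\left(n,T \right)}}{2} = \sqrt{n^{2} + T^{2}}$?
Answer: $-4613$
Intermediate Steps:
$S{\left(n,T \right)} = - 2 \sqrt{T^{2} + n^{2}}$ ($S{\left(n,T \right)} = - 2 \sqrt{n^{2} + T^{2}} = - 2 \sqrt{T^{2} + n^{2}}$)
$r{\left(k,p \right)} = -5$ ($r{\left(k,p \right)} = 22 - 27 = -5$)
$-4608 + r{\left(-36,S{\left(7,-3 \right)} \right)} = -4608 - 5 = -4613$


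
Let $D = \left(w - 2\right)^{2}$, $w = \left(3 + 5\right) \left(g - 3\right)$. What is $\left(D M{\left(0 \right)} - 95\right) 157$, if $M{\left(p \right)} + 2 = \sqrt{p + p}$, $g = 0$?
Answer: $-227179$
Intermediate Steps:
$w = -24$ ($w = \left(3 + 5\right) \left(0 - 3\right) = 8 \left(-3\right) = -24$)
$M{\left(p \right)} = -2 + \sqrt{2} \sqrt{p}$ ($M{\left(p \right)} = -2 + \sqrt{p + p} = -2 + \sqrt{2 p} = -2 + \sqrt{2} \sqrt{p}$)
$D = 676$ ($D = \left(-24 - 2\right)^{2} = \left(-26\right)^{2} = 676$)
$\left(D M{\left(0 \right)} - 95\right) 157 = \left(676 \left(-2 + \sqrt{2} \sqrt{0}\right) - 95\right) 157 = \left(676 \left(-2 + \sqrt{2} \cdot 0\right) - 95\right) 157 = \left(676 \left(-2 + 0\right) - 95\right) 157 = \left(676 \left(-2\right) - 95\right) 157 = \left(-1352 - 95\right) 157 = \left(-1447\right) 157 = -227179$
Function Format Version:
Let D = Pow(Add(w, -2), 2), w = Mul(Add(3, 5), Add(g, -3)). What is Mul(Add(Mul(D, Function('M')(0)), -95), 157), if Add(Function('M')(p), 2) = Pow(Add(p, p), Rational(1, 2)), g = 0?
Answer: -227179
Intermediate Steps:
w = -24 (w = Mul(Add(3, 5), Add(0, -3)) = Mul(8, -3) = -24)
Function('M')(p) = Add(-2, Mul(Pow(2, Rational(1, 2)), Pow(p, Rational(1, 2)))) (Function('M')(p) = Add(-2, Pow(Add(p, p), Rational(1, 2))) = Add(-2, Pow(Mul(2, p), Rational(1, 2))) = Add(-2, Mul(Pow(2, Rational(1, 2)), Pow(p, Rational(1, 2)))))
D = 676 (D = Pow(Add(-24, -2), 2) = Pow(-26, 2) = 676)
Mul(Add(Mul(D, Function('M')(0)), -95), 157) = Mul(Add(Mul(676, Add(-2, Mul(Pow(2, Rational(1, 2)), Pow(0, Rational(1, 2))))), -95), 157) = Mul(Add(Mul(676, Add(-2, Mul(Pow(2, Rational(1, 2)), 0))), -95), 157) = Mul(Add(Mul(676, Add(-2, 0)), -95), 157) = Mul(Add(Mul(676, -2), -95), 157) = Mul(Add(-1352, -95), 157) = Mul(-1447, 157) = -227179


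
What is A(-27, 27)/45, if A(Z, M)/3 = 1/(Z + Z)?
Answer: -1/810 ≈ -0.0012346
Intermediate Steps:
A(Z, M) = 3/(2*Z) (A(Z, M) = 3/(Z + Z) = 3/((2*Z)) = 3*(1/(2*Z)) = 3/(2*Z))
A(-27, 27)/45 = ((3/2)/(-27))/45 = ((3/2)*(-1/27))*(1/45) = -1/18*1/45 = -1/810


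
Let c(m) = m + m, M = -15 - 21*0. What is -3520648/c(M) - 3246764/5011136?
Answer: 2205293566651/18791760 ≈ 1.1735e+5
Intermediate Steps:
M = -15 (M = -15 + 0 = -15)
c(m) = 2*m
-3520648/c(M) - 3246764/5011136 = -3520648/(2*(-15)) - 3246764/5011136 = -3520648/(-30) - 3246764*1/5011136 = -3520648*(-1/30) - 811691/1252784 = 1760324/15 - 811691/1252784 = 2205293566651/18791760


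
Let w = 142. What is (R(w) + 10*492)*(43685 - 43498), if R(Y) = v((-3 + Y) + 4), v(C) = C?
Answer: 946781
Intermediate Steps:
R(Y) = 1 + Y (R(Y) = (-3 + Y) + 4 = 1 + Y)
(R(w) + 10*492)*(43685 - 43498) = ((1 + 142) + 10*492)*(43685 - 43498) = (143 + 4920)*187 = 5063*187 = 946781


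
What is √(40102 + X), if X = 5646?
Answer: 2*√11437 ≈ 213.89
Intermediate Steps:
√(40102 + X) = √(40102 + 5646) = √45748 = 2*√11437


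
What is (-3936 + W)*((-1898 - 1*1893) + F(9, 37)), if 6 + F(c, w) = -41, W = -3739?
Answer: 29456650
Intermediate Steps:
F(c, w) = -47 (F(c, w) = -6 - 41 = -47)
(-3936 + W)*((-1898 - 1*1893) + F(9, 37)) = (-3936 - 3739)*((-1898 - 1*1893) - 47) = -7675*((-1898 - 1893) - 47) = -7675*(-3791 - 47) = -7675*(-3838) = 29456650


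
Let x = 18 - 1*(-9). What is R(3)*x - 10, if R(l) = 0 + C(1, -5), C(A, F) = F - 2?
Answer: -199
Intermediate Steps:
C(A, F) = -2 + F
x = 27 (x = 18 + 9 = 27)
R(l) = -7 (R(l) = 0 + (-2 - 5) = 0 - 7 = -7)
R(3)*x - 10 = -7*27 - 10 = -189 - 10 = -199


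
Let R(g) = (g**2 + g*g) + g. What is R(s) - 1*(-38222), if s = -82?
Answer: 51588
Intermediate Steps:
R(g) = g + 2*g**2 (R(g) = (g**2 + g**2) + g = 2*g**2 + g = g + 2*g**2)
R(s) - 1*(-38222) = -82*(1 + 2*(-82)) - 1*(-38222) = -82*(1 - 164) + 38222 = -82*(-163) + 38222 = 13366 + 38222 = 51588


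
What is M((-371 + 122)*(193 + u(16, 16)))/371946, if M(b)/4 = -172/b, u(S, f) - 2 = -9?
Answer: 172/4306576761 ≈ 3.9939e-8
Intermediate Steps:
u(S, f) = -7 (u(S, f) = 2 - 9 = -7)
M(b) = -688/b (M(b) = 4*(-172/b) = -688/b)
M((-371 + 122)*(193 + u(16, 16)))/371946 = -688*1/((-371 + 122)*(193 - 7))/371946 = -688/((-249*186))*(1/371946) = -688/(-46314)*(1/371946) = -688*(-1/46314)*(1/371946) = (344/23157)*(1/371946) = 172/4306576761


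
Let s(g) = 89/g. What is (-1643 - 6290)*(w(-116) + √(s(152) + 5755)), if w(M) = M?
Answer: 920228 - 7933*√33244262/76 ≈ 3.1839e+5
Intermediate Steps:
(-1643 - 6290)*(w(-116) + √(s(152) + 5755)) = (-1643 - 6290)*(-116 + √(89/152 + 5755)) = -7933*(-116 + √(89*(1/152) + 5755)) = -7933*(-116 + √(89/152 + 5755)) = -7933*(-116 + √(874849/152)) = -7933*(-116 + √33244262/76) = 920228 - 7933*√33244262/76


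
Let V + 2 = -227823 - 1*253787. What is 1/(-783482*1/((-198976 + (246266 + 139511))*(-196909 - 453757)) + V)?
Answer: -60772529733/29268779589377855 ≈ -2.0764e-6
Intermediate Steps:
V = -481612 (V = -2 + (-227823 - 1*253787) = -2 + (-227823 - 253787) = -2 - 481610 = -481612)
1/(-783482*1/((-198976 + (246266 + 139511))*(-196909 - 453757)) + V) = 1/(-783482*1/((-198976 + (246266 + 139511))*(-196909 - 453757)) - 481612) = 1/(-783482*(-1/(650666*(-198976 + 385777))) - 481612) = 1/(-783482/(186801*(-650666)) - 481612) = 1/(-783482/(-121545059466) - 481612) = 1/(-783482*(-1/121545059466) - 481612) = 1/(391741/60772529733 - 481612) = 1/(-29268779589377855/60772529733) = -60772529733/29268779589377855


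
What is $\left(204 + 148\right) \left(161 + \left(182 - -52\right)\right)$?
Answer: $139040$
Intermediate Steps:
$\left(204 + 148\right) \left(161 + \left(182 - -52\right)\right) = 352 \left(161 + \left(182 + 52\right)\right) = 352 \left(161 + 234\right) = 352 \cdot 395 = 139040$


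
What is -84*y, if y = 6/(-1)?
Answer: 504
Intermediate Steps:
y = -6 (y = 6*(-1) = -6)
-84*y = -84*(-6) = 504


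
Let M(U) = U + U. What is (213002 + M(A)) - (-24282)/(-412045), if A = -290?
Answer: 87527398708/412045 ≈ 2.1242e+5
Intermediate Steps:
M(U) = 2*U
(213002 + M(A)) - (-24282)/(-412045) = (213002 + 2*(-290)) - (-24282)/(-412045) = (213002 - 580) - (-24282)*(-1)/412045 = 212422 - 1*24282/412045 = 212422 - 24282/412045 = 87527398708/412045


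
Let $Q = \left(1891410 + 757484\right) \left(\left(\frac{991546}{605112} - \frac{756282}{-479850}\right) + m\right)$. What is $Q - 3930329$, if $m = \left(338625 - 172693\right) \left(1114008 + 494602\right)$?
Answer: $\frac{8554123470514426262083001279}{12098458050} \approx 7.0704 \cdot 10^{17}$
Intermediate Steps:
$m = 266919874520$ ($m = 165932 \cdot 1608610 = 266919874520$)
$Q = \frac{8554123470561977182612199729}{12098458050}$ ($Q = \left(1891410 + 757484\right) \left(\left(\frac{991546}{605112} - \frac{756282}{-479850}\right) + 266919874520\right) = 2648894 \left(\left(991546 \cdot \frac{1}{605112} - - \frac{126047}{79975}\right) + 266919874520\right) = 2648894 \left(\left(\frac{495773}{302556} + \frac{126047}{79975}\right) + 266919874520\right) = 2648894 \left(\frac{77785721807}{24196916100} + 266919874520\right) = 2648894 \cdot \frac{6458637809260753493807}{24196916100} = \frac{8554123470561977182612199729}{12098458050} \approx 7.0704 \cdot 10^{17}$)
$Q - 3930329 = \frac{8554123470561977182612199729}{12098458050} - 3930329 = \frac{8554123470514426262083001279}{12098458050}$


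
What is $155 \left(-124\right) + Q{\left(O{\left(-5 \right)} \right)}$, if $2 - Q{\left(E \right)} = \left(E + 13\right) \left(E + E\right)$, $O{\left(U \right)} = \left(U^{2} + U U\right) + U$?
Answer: $-24438$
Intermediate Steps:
$O{\left(U \right)} = U + 2 U^{2}$ ($O{\left(U \right)} = \left(U^{2} + U^{2}\right) + U = 2 U^{2} + U = U + 2 U^{2}$)
$Q{\left(E \right)} = 2 - 2 E \left(13 + E\right)$ ($Q{\left(E \right)} = 2 - \left(E + 13\right) \left(E + E\right) = 2 - \left(13 + E\right) 2 E = 2 - 2 E \left(13 + E\right)$)
$155 \left(-124\right) + Q{\left(O{\left(-5 \right)} \right)} = 155 \left(-124\right) - \left(-2 + 2 \cdot 25 \left(1 + 2 \left(-5\right)\right)^{2} + 26 \left(-5\right) \left(1 + 2 \left(-5\right)\right)\right) = -19220 - \left(-2 + 2 \cdot 25 \left(1 - 10\right)^{2} + 26 \left(-5\right) \left(1 - 10\right)\right) = -19220 - \left(-2 + 4050 + 26 \left(-5\right) \left(-9\right)\right) = -19220 - \left(1168 + 4050\right) = -19220 - 5218 = -24438$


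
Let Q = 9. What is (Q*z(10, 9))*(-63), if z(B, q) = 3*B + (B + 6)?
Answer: -26082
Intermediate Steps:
z(B, q) = 6 + 4*B (z(B, q) = 3*B + (6 + B) = 6 + 4*B)
(Q*z(10, 9))*(-63) = (9*(6 + 4*10))*(-63) = (9*(6 + 40))*(-63) = (9*46)*(-63) = 414*(-63) = -26082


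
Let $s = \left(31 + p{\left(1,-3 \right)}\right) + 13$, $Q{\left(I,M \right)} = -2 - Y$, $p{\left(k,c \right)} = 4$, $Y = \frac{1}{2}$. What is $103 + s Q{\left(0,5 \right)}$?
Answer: $-17$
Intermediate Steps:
$Y = \frac{1}{2} \approx 0.5$
$Q{\left(I,M \right)} = - \frac{5}{2}$ ($Q{\left(I,M \right)} = -2 - \frac{1}{2} = - \frac{5}{2}$)
$s = 48$ ($s = \left(31 + 4\right) + 13 = 35 + 13 = 48$)
$103 + s Q{\left(0,5 \right)} = 103 + 48 \left(- \frac{5}{2}\right) = 103 - 120 = -17$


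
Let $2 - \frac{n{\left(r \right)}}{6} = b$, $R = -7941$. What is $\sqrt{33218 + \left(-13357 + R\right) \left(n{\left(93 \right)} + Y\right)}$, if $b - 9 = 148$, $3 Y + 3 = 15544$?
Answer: $\frac{2 i \sqrt{203603358}}{3} \approx 9512.6 i$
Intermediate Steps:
$Y = \frac{15541}{3}$ ($Y = -1 + \frac{1}{3} \cdot 15544 = -1 + \frac{15544}{3} = \frac{15541}{3} \approx 5180.3$)
$b = 157$ ($b = 9 + 148 = 157$)
$n{\left(r \right)} = -930$ ($n{\left(r \right)} = 12 - 942 = -930$)
$\sqrt{33218 + \left(-13357 + R\right) \left(n{\left(93 \right)} + Y\right)} = \sqrt{33218 + \left(-13357 - 7941\right) \left(-930 + \frac{15541}{3}\right)} = \sqrt{33218 - \frac{271570798}{3}} = \sqrt{- \frac{271471144}{3}} = \frac{2 i \sqrt{203603358}}{3}$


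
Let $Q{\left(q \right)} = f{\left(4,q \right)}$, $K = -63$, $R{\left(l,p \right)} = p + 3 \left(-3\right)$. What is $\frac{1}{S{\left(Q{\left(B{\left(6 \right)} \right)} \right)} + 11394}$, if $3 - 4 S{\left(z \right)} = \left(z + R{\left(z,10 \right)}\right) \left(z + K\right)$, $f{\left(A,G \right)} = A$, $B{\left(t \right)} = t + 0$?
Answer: $\frac{2}{22937} \approx 8.7195 \cdot 10^{-5}$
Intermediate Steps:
$R{\left(l,p \right)} = -9 + p$ ($R{\left(l,p \right)} = p - 9 = -9 + p$)
$B{\left(t \right)} = t$
$Q{\left(q \right)} = 4$
$S{\left(z \right)} = \frac{3}{4} - \frac{\left(1 + z\right) \left(-63 + z\right)}{4}$ ($S{\left(z \right)} = \frac{3}{4} - \frac{\left(z + \left(-9 + 10\right)\right) \left(z - 63\right)}{4} = \frac{3}{4} - \frac{\left(z + 1\right) \left(-63 + z\right)}{4} = \frac{3}{4} - \frac{\left(1 + z\right) \left(-63 + z\right)}{4}$)
$\frac{1}{S{\left(Q{\left(B{\left(6 \right)} \right)} \right)} + 11394} = \frac{1}{\left(\frac{33}{2} - \frac{4^{2}}{4} + \frac{31}{2} \cdot 4\right) + 11394} = \frac{1}{\left(\frac{33}{2} - 4 + 62\right) + 11394} = \frac{1}{\frac{149}{2} + 11394} = \frac{1}{\frac{22937}{2}} = \frac{2}{22937}$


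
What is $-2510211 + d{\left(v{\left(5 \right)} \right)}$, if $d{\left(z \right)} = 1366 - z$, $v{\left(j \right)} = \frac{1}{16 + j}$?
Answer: $- \frac{52685746}{21} \approx -2.5088 \cdot 10^{6}$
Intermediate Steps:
$-2510211 + d{\left(v{\left(5 \right)} \right)} = -2510211 + \left(1366 - \frac{1}{16 + 5}\right) = -2510211 + \left(1366 - \frac{1}{21}\right) = -2510211 + \frac{28685}{21} = - \frac{52685746}{21}$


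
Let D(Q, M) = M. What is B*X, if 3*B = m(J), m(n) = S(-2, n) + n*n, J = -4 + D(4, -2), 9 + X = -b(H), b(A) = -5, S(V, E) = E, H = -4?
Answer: -40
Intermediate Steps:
X = -4 (X = -9 - 1*(-5) = -9 + 5 = -4)
J = -6 (J = -4 - 2 = -6)
m(n) = n + n**2 (m(n) = n + n*n = n + n**2)
B = 10 (B = (-6*(1 - 6))/3 = (-6*(-5))/3 = (1/3)*30 = 10)
B*X = 10*(-4) = -40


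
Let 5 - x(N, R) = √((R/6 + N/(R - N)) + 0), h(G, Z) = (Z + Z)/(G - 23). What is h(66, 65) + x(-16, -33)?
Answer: 345/43 - I*√5270/34 ≈ 8.0233 - 2.1351*I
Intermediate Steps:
h(G, Z) = 2*Z/(-23 + G) (h(G, Z) = (2*Z)/(-23 + G) = 2*Z/(-23 + G))
x(N, R) = 5 - √(R/6 + N/(R - N)) (x(N, R) = 5 - √((R/6 + N/(R - N)) + 0) = 5 - √(R/6 + N/(R - N)))
h(66, 65) + x(-16, -33) = 2*65/(-23 + 66) + (5 - √(6*(-33) - 36*(-16)/(-16 - 1*(-33)))/6) = 2*65/43 + (5 - √(-198 - 36*(-16)/(-16 + 33))/6) = 2*65*(1/43) + (5 - √(-198 - 36*(-16)/17)/6) = 130/43 + (5 - √(-198 - 36*(-16)*1/17)/6) = 130/43 + (5 - √(-198 + 576/17)/6) = 130/43 + (5 - I*√5270/34) = 345/43 - I*√5270/34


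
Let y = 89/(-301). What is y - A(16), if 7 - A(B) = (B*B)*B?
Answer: 1230700/301 ≈ 4088.7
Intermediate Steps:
y = -89/301 (y = 89*(-1/301) = -89/301 ≈ -0.29568)
A(B) = 7 - B³ (A(B) = 7 - B*B*B = 7 - B²*B = 7 - B³)
y - A(16) = -89/301 - (7 - 1*16³) = -89/301 - (7 - 1*4096) = -89/301 - (7 - 4096) = -89/301 - 1*(-4089) = -89/301 + 4089 = 1230700/301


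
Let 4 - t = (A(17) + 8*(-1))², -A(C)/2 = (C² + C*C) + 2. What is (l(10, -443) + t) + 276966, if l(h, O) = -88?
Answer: -1087342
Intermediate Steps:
A(C) = -4 - 4*C² (A(C) = -2*((C² + C*C) + 2) = -2*((C² + C²) + 2) = -2*(2*C² + 2) = -2*(2 + 2*C²) = -4 - 4*C²)
t = -1364220 (t = 4 - ((-4 - 4*17²) + 8*(-1))² = 4 - ((-4 - 4*289) - 8)² = 4 - ((-4 - 1156) - 8)² = 4 - (-1160 - 8)² = 4 - 1*(-1168)² = 4 - 1*1364224 = 4 - 1364224 = -1364220)
(l(10, -443) + t) + 276966 = (-88 - 1364220) + 276966 = -1364308 + 276966 = -1087342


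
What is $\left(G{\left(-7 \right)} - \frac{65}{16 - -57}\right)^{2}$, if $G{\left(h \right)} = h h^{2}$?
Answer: $\frac{630210816}{5329} \approx 1.1826 \cdot 10^{5}$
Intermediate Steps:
$G{\left(h \right)} = h^{3}$
$\left(G{\left(-7 \right)} - \frac{65}{16 - -57}\right)^{2} = \left(\left(-7\right)^{3} - \frac{65}{16 - -57}\right)^{2} = \left(-343 - \frac{65}{16 + 57}\right)^{2} = \left(-343 - \frac{65}{73}\right)^{2} = \left(- \frac{25104}{73}\right)^{2} = \frac{630210816}{5329}$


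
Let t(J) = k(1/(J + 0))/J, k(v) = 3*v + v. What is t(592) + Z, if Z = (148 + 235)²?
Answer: 12852303425/87616 ≈ 1.4669e+5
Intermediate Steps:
k(v) = 4*v
t(J) = 4/J² (t(J) = (4/(J + 0))/J = (4/J)/J = 4/J²)
Z = 146689 (Z = 383² = 146689)
t(592) + Z = 4/592² + 146689 = 4*(1/350464) + 146689 = 1/87616 + 146689 = 12852303425/87616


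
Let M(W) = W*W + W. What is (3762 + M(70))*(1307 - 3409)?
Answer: -18354664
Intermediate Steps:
M(W) = W + W² (M(W) = W² + W = W + W²)
(3762 + M(70))*(1307 - 3409) = (3762 + 70*(1 + 70))*(1307 - 3409) = (3762 + 70*71)*(-2102) = (3762 + 4970)*(-2102) = 8732*(-2102) = -18354664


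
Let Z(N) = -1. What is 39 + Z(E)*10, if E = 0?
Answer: 29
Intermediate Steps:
39 + Z(E)*10 = 39 - 1*10 = 39 - 10 = 29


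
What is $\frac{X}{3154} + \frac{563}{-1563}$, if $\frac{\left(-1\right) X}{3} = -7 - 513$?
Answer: $\frac{331289}{2464851} \approx 0.13441$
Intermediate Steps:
$X = 1560$ ($X = - 3 \left(-7 - 513\right) = \left(-3\right) \left(-520\right) = 1560$)
$\frac{X}{3154} + \frac{563}{-1563} = \frac{1560}{3154} + \frac{563}{-1563} = 1560 \cdot \frac{1}{3154} + 563 \left(- \frac{1}{1563}\right) = \frac{780}{1577} - \frac{563}{1563} = \frac{331289}{2464851}$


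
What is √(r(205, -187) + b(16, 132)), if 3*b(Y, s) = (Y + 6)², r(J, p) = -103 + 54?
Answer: √1011/3 ≈ 10.599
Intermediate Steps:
r(J, p) = -49
b(Y, s) = (6 + Y)²/3 (b(Y, s) = (Y + 6)²/3 = (6 + Y)²/3)
√(r(205, -187) + b(16, 132)) = √(-49 + (6 + 16)²/3) = √(-49 + (⅓)*22²) = √(-49 + (⅓)*484) = √(-49 + 484/3) = √(337/3) = √1011/3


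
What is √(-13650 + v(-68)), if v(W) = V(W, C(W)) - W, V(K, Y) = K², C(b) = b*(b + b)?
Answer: I*√8958 ≈ 94.647*I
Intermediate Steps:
C(b) = 2*b² (C(b) = b*(2*b) = 2*b²)
v(W) = W² - W
√(-13650 + v(-68)) = √(-13650 - 68*(-1 - 68)) = √(-13650 - 68*(-69)) = √(-13650 + 4692) = √(-8958) = I*√8958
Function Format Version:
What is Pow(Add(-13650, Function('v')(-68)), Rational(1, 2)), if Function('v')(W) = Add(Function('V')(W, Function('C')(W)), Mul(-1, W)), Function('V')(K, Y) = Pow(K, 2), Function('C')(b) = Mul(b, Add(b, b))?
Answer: Mul(I, Pow(8958, Rational(1, 2))) ≈ Mul(94.647, I)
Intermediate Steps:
Function('C')(b) = Mul(2, Pow(b, 2)) (Function('C')(b) = Mul(b, Mul(2, b)) = Mul(2, Pow(b, 2)))
Function('v')(W) = Add(Pow(W, 2), Mul(-1, W))
Pow(Add(-13650, Function('v')(-68)), Rational(1, 2)) = Pow(Add(-13650, Mul(-68, Add(-1, -68))), Rational(1, 2)) = Pow(Add(-13650, Mul(-68, -69)), Rational(1, 2)) = Pow(Add(-13650, 4692), Rational(1, 2)) = Pow(-8958, Rational(1, 2)) = Mul(I, Pow(8958, Rational(1, 2)))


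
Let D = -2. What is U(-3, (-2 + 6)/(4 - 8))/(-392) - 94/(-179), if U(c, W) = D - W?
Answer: 37027/70168 ≈ 0.52769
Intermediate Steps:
U(c, W) = -2 - W
U(-3, (-2 + 6)/(4 - 8))/(-392) - 94/(-179) = (-2 - (-2 + 6)/(4 - 8))/(-392) - 94/(-179) = (-2 - 4/(-4))*(-1/392) - 94*(-1/179) = (-2 - 4*(-1)/4)*(-1/392) + 94/179 = (-2 - 1*(-1))*(-1/392) + 94/179 = (-2 + 1)*(-1/392) + 94/179 = -1*(-1/392) + 94/179 = 1/392 + 94/179 = 37027/70168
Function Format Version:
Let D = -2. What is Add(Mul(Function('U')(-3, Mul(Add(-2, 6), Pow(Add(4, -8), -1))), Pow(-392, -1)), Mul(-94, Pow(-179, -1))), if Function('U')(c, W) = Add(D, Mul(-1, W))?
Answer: Rational(37027, 70168) ≈ 0.52769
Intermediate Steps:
Function('U')(c, W) = Add(-2, Mul(-1, W))
Add(Mul(Function('U')(-3, Mul(Add(-2, 6), Pow(Add(4, -8), -1))), Pow(-392, -1)), Mul(-94, Pow(-179, -1))) = Add(Mul(Add(-2, Mul(-1, Mul(Add(-2, 6), Pow(Add(4, -8), -1)))), Pow(-392, -1)), Mul(-94, Pow(-179, -1))) = Add(Mul(Add(-2, Mul(-1, Mul(4, Pow(-4, -1)))), Rational(-1, 392)), Mul(-94, Rational(-1, 179))) = Add(Mul(Add(-2, Mul(-1, Mul(4, Rational(-1, 4)))), Rational(-1, 392)), Rational(94, 179)) = Add(Mul(Add(-2, Mul(-1, -1)), Rational(-1, 392)), Rational(94, 179)) = Add(Mul(Add(-2, 1), Rational(-1, 392)), Rational(94, 179)) = Add(Mul(-1, Rational(-1, 392)), Rational(94, 179)) = Add(Rational(1, 392), Rational(94, 179)) = Rational(37027, 70168)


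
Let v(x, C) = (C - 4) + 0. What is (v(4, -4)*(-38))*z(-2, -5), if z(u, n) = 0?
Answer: 0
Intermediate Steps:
v(x, C) = -4 + C (v(x, C) = (-4 + C) + 0 = -4 + C)
(v(4, -4)*(-38))*z(-2, -5) = ((-4 - 4)*(-38))*0 = -8*(-38)*0 = 304*0 = 0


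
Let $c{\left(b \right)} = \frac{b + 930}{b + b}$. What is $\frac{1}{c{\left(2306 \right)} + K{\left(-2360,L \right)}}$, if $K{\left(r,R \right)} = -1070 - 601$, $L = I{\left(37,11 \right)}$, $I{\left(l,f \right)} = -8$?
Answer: $- \frac{1153}{1925854} \approx -0.0005987$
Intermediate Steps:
$c{\left(b \right)} = \frac{930 + b}{2 b}$
$L = -8$
$K{\left(r,R \right)} = -1671$
$\frac{1}{c{\left(2306 \right)} + K{\left(-2360,L \right)}} = \frac{1}{\frac{930 + 2306}{2 \cdot 2306} - 1671} = \frac{1}{\frac{1}{2} \cdot \frac{1}{2306} \cdot 3236 - 1671} = \frac{1}{\frac{809}{1153} - 1671} = \frac{1}{- \frac{1925854}{1153}} = - \frac{1153}{1925854}$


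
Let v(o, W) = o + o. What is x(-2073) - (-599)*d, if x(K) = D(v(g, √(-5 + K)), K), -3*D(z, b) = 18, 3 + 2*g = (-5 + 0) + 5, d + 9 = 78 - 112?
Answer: -25763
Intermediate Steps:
d = -43 (d = -9 + (78 - 112) = -9 - 34 = -43)
g = -3/2 (g = -3/2 + ((-5 + 0) + 5)/2 = -3/2 + (-5 + 5)/2 = -3/2 + (½)*0 = -3/2 + 0 = -3/2 ≈ -1.5000)
v(o, W) = 2*o
D(z, b) = -6 (D(z, b) = -⅓*18 = -6)
x(K) = -6
x(-2073) - (-599)*d = -6 - (-599)*(-43) = -6 - 1*25757 = -6 - 25757 = -25763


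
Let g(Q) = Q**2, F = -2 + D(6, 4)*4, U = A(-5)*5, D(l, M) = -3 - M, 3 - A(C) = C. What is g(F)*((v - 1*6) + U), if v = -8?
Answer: 23400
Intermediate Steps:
A(C) = 3 - C
U = 40 (U = (3 - 1*(-5))*5 = (3 + 5)*5 = 8*5 = 40)
F = -30 (F = -2 + (-3 - 1*4)*4 = -2 + (-3 - 4)*4 = -2 - 7*4 = -2 - 28 = -30)
g(F)*((v - 1*6) + U) = (-30)**2*((-8 - 1*6) + 40) = 900*((-8 - 6) + 40) = 900*(-14 + 40) = 900*26 = 23400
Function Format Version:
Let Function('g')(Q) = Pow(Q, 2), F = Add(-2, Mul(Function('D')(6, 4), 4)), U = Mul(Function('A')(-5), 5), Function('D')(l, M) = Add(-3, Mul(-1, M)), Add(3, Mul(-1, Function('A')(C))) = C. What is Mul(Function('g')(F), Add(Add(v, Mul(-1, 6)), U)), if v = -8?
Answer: 23400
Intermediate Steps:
Function('A')(C) = Add(3, Mul(-1, C))
U = 40 (U = Mul(Add(3, Mul(-1, -5)), 5) = Mul(Add(3, 5), 5) = Mul(8, 5) = 40)
F = -30 (F = Add(-2, Mul(Add(-3, Mul(-1, 4)), 4)) = Add(-2, Mul(Add(-3, -4), 4)) = Add(-2, Mul(-7, 4)) = Add(-2, -28) = -30)
Mul(Function('g')(F), Add(Add(v, Mul(-1, 6)), U)) = Mul(Pow(-30, 2), Add(Add(-8, Mul(-1, 6)), 40)) = Mul(900, Add(Add(-8, -6), 40)) = Mul(900, Add(-14, 40)) = Mul(900, 26) = 23400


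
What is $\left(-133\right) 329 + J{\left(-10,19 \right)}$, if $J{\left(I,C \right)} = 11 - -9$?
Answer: $-43737$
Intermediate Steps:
$J{\left(I,C \right)} = 20$ ($J{\left(I,C \right)} = 11 + 9 = 20$)
$\left(-133\right) 329 + J{\left(-10,19 \right)} = \left(-133\right) 329 + 20 = -43757 + 20 = -43737$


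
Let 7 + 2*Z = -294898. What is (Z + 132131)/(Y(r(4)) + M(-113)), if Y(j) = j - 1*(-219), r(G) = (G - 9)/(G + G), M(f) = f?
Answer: -122572/843 ≈ -145.40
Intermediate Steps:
Z = -294905/2 (Z = -7/2 + (1/2)*(-294898) = -7/2 - 147449 = -294905/2 ≈ -1.4745e+5)
r(G) = (-9 + G)/(2*G) (r(G) = (-9 + G)/((2*G)) = (-9 + G)*(1/(2*G)) = (-9 + G)/(2*G))
Y(j) = 219 + j (Y(j) = j + 219 = 219 + j)
(Z + 132131)/(Y(r(4)) + M(-113)) = (-294905/2 + 132131)/((219 + (1/2)*(-9 + 4)/4) - 113) = -30643/(2*((219 + (1/2)*(1/4)*(-5)) - 113)) = -30643/(2*((219 - 5/8) - 113)) = -30643/(2*(1747/8 - 113)) = -30643/(2*843/8) = -30643/2*8/843 = -122572/843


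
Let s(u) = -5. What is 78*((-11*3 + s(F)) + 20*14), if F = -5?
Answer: 18876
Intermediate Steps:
78*((-11*3 + s(F)) + 20*14) = 78*((-11*3 - 5) + 20*14) = 78*((-33 - 5) + 280) = 78*(-38 + 280) = 78*242 = 18876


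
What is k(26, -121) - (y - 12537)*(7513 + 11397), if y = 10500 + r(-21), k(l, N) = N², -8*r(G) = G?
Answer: 153938689/4 ≈ 3.8485e+7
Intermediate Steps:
r(G) = -G/8
y = 84021/8 (y = 10500 - ⅛*(-21) = 10500 + 21/8 = 84021/8 ≈ 10503.)
k(26, -121) - (y - 12537)*(7513 + 11397) = (-121)² - (84021/8 - 12537)*(7513 + 11397) = 14641 - (-16275)*18910/8 = 14641 - 1*(-153880125/4) = 14641 + 153880125/4 = 153938689/4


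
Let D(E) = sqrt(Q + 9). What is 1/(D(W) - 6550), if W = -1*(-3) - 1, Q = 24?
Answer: -6550/42902467 - sqrt(33)/42902467 ≈ -0.00015281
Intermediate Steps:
W = 2 (W = 3 - 1 = 2)
D(E) = sqrt(33) (D(E) = sqrt(24 + 9) = sqrt(33))
1/(D(W) - 6550) = 1/(sqrt(33) - 6550) = 1/(-6550 + sqrt(33))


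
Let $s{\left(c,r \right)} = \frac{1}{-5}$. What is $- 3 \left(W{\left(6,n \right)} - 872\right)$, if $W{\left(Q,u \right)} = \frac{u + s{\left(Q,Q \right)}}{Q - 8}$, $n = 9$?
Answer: $\frac{13146}{5} \approx 2629.2$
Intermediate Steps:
$s{\left(c,r \right)} = - \frac{1}{5}$
$W{\left(Q,u \right)} = \frac{- \frac{1}{5} + u}{-8 + Q}$ ($W{\left(Q,u \right)} = \frac{u - \frac{1}{5}}{Q - 8} = \frac{- \frac{1}{5} + u}{-8 + Q}$)
$- 3 \left(W{\left(6,n \right)} - 872\right) = - 3 \left(\frac{- \frac{1}{5} + 9}{-8 + 6} - 872\right) = - 3 \left(\frac{1}{-2} \cdot \frac{44}{5} - 872\right) = - 3 \left(\left(- \frac{1}{2}\right) \frac{44}{5} - 872\right) = - 3 \left(- \frac{22}{5} - 872\right) = \left(-3\right) \left(- \frac{4382}{5}\right) = \frac{13146}{5}$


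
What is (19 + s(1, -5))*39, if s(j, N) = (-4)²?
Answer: 1365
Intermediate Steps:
s(j, N) = 16
(19 + s(1, -5))*39 = (19 + 16)*39 = 35*39 = 1365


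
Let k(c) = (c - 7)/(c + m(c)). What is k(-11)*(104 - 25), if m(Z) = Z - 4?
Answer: 711/13 ≈ 54.692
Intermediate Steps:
m(Z) = -4 + Z
k(c) = (-7 + c)/(-4 + 2*c) (k(c) = (c - 7)/(c + (-4 + c)) = (-7 + c)/(-4 + 2*c))
k(-11)*(104 - 25) = ((-7 - 11)/(2*(-2 - 11)))*(104 - 25) = ((½)*(-18)/(-13))*79 = ((½)*(-1/13)*(-18))*79 = (9/13)*79 = 711/13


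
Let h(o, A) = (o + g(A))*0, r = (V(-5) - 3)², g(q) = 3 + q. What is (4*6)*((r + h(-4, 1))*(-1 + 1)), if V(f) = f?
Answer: 0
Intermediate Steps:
r = 64 (r = (-5 - 3)² = (-8)² = 64)
h(o, A) = 0 (h(o, A) = (o + (3 + A))*0 = (3 + A + o)*0 = 0)
(4*6)*((r + h(-4, 1))*(-1 + 1)) = (4*6)*((64 + 0)*(-1 + 1)) = 24*(64*0) = 24*0 = 0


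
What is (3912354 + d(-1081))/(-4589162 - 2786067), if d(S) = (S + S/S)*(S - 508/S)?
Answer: -15554538/22585333 ≈ -0.68870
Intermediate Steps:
d(S) = (1 + S)*(S - 508/S) (d(S) = (S + 1)*(S - 508/S) = (1 + S)*(S - 508/S))
(3912354 + d(-1081))/(-4589162 - 2786067) = (3912354 + (-508 - 1081 + (-1081)² - 508/(-1081)))/(-4589162 - 2786067) = (3912354 + (-508 - 1081 + 1168561 - 508*(-1/1081)))/(-7375229) = (3912354 + (-508 - 1081 + 1168561 + 508/1081))*(-1/7375229) = (3912354 + 1261497240/1081)*(-1/7375229) = (5490751914/1081)*(-1/7375229) = -15554538/22585333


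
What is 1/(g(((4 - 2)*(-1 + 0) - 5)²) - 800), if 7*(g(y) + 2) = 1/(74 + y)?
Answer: -861/690521 ≈ -0.0012469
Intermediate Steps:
g(y) = -2 + 1/(7*(74 + y))
1/(g(((4 - 2)*(-1 + 0) - 5)²) - 800) = 1/((-1035 - 14*((4 - 2)*(-1 + 0) - 5)²)/(7*(74 + ((4 - 2)*(-1 + 0) - 5)²)) - 800) = 1/((-1035 - 14*(2*(-1) - 5)²)/(7*(74 + (2*(-1) - 5)²)) - 800) = 1/((-1035 - 14*(-2 - 5)²)/(7*(74 + (-2 - 5)²)) - 800) = 1/((-1035 - 14*(-7)²)/(7*(74 + (-7)²)) - 800) = 1/((-1035 - 14*49)/(7*(74 + 49)) - 800) = 1/((⅐)*(-1035 - 686)/123 - 800) = 1/((⅐)*(1/123)*(-1721) - 800) = 1/(-1721/861 - 800) = 1/(-690521/861) = -861/690521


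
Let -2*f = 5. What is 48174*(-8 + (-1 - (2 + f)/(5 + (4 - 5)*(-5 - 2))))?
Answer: -1726235/4 ≈ -4.3156e+5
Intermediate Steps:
f = -5/2 (f = -1/2*5 = -5/2 ≈ -2.5000)
48174*(-8 + (-1 - (2 + f)/(5 + (4 - 5)*(-5 - 2)))) = 48174*(-8 + (-1 - (2 - 5/2)/(5 + (4 - 5)*(-5 - 2)))) = 48174*(-8 + (-1 - (-1)/(2*(5 - 1*(-7))))) = 48174*(-8 + (-1 - (-1)/(2*(5 + 7)))) = 48174*(-8 + (-1 - (-1)/(2*12))) = 48174*(-8 + (-1 - 1*(-1/24))) = 48174*(-8 + (-1 + 1/24)) = 48174*(-8 - 23/24) = 48174*(-215/24) = -1726235/4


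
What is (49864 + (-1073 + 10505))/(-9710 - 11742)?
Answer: -14824/5363 ≈ -2.7641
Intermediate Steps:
(49864 + (-1073 + 10505))/(-9710 - 11742) = (49864 + 9432)/(-21452) = 59296*(-1/21452) = -14824/5363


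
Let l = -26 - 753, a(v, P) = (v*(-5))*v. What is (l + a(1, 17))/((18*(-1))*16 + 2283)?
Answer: -112/285 ≈ -0.39298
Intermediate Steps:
a(v, P) = -5*v**2 (a(v, P) = (-5*v)*v = -5*v**2)
l = -779
(l + a(1, 17))/((18*(-1))*16 + 2283) = (-779 - 5*1**2)/((18*(-1))*16 + 2283) = (-779 - 5*1)/(-18*16 + 2283) = (-779 - 5)/(-288 + 2283) = -784/1995 = -784*1/1995 = -112/285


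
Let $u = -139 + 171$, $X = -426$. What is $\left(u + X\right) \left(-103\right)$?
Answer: $40582$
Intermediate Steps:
$u = 32$
$\left(u + X\right) \left(-103\right) = \left(32 - 426\right) \left(-103\right) = \left(-394\right) \left(-103\right) = 40582$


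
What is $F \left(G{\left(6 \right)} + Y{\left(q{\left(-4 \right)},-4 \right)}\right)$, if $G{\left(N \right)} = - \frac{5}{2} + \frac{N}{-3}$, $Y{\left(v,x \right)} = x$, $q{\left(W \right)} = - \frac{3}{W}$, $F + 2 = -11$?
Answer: $\frac{221}{2} \approx 110.5$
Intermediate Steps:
$F = -13$ ($F = -2 - 11 = -13$)
$G{\left(N \right)} = - \frac{5}{2} - \frac{N}{3}$ ($G{\left(N \right)} = \left(-5\right) \frac{1}{2} + N \left(- \frac{1}{3}\right) = - \frac{5}{2} - \frac{N}{3}$)
$F \left(G{\left(6 \right)} + Y{\left(q{\left(-4 \right)},-4 \right)}\right) = - 13 \left(\left(- \frac{5}{2} - 2\right) - 4\right) = - 13 \left(- \frac{9}{2} - 4\right) = \left(-13\right) \left(- \frac{17}{2}\right) = \frac{221}{2}$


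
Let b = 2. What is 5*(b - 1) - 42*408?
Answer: -17131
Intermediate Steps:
5*(b - 1) - 42*408 = 5*(2 - 1) - 42*408 = 5*1 - 17136 = 5 - 17136 = -17131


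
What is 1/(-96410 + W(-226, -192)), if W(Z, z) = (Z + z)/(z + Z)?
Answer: -1/96409 ≈ -1.0372e-5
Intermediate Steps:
W(Z, z) = 1 (W(Z, z) = (Z + z)/(Z + z) = 1)
1/(-96410 + W(-226, -192)) = 1/(-96410 + 1) = 1/(-96409) = -1/96409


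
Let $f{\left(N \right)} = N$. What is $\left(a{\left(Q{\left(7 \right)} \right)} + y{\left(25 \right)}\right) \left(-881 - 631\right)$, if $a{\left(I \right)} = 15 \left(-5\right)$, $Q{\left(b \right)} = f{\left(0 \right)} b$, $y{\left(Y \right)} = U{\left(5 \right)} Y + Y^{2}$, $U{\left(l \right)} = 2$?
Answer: $-907200$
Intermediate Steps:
$y{\left(Y \right)} = Y^{2} + 2 Y$ ($y{\left(Y \right)} = 2 Y + Y^{2} = Y^{2} + 2 Y$)
$Q{\left(b \right)} = 0$ ($Q{\left(b \right)} = 0 b = 0$)
$a{\left(I \right)} = -75$
$\left(a{\left(Q{\left(7 \right)} \right)} + y{\left(25 \right)}\right) \left(-881 - 631\right) = \left(-75 + 25 \left(2 + 25\right)\right) \left(-881 - 631\right) = \left(-75 + 25 \cdot 27\right) \left(-1512\right) = \left(-75 + 675\right) \left(-1512\right) = 600 \left(-1512\right) = -907200$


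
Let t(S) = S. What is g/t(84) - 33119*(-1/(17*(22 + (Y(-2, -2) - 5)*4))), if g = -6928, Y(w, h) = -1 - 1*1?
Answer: -96907/238 ≈ -407.17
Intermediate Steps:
Y(w, h) = -2 (Y(w, h) = -1 - 1 = -2)
g/t(84) - 33119*(-1/(17*(22 + (Y(-2, -2) - 5)*4))) = -6928/84 - 33119*(-1/(17*(22 + (-2 - 5)*4))) = -6928*1/84 - 33119*(-1/(17*(22 - 7*4))) = -1732/21 - 33119*(-1/(17*(22 - 28))) = -1732/21 - 33119/((-17*(-6))) = -1732/21 - 33119/102 = -96907/238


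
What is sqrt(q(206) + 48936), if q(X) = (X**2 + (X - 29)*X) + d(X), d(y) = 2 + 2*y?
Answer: 2*sqrt(32062) ≈ 358.12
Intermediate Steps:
q(X) = 2 + X**2 + 2*X + X*(-29 + X) (q(X) = (X**2 + (X - 29)*X) + (2 + 2*X) = (X**2 + (-29 + X)*X) + (2 + 2*X) = (X**2 + X*(-29 + X)) + (2 + 2*X) = 2 + X**2 + 2*X + X*(-29 + X))
sqrt(q(206) + 48936) = sqrt((2 - 27*206 + 2*206**2) + 48936) = sqrt((2 - 5562 + 2*42436) + 48936) = sqrt((2 - 5562 + 84872) + 48936) = sqrt(79312 + 48936) = sqrt(128248) = 2*sqrt(32062)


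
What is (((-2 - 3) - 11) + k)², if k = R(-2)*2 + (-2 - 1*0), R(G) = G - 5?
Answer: 1024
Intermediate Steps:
R(G) = -5 + G
k = -16 (k = (-5 - 2)*2 + (-2 - 1*0) = -7*2 + (-2 + 0) = -14 - 2 = -16)
(((-2 - 3) - 11) + k)² = (((-2 - 3) - 11) - 16)² = ((-5 - 11) - 16)² = (-16 - 16)² = (-32)² = 1024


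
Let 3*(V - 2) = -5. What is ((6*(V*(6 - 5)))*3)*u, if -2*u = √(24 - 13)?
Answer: -3*√11 ≈ -9.9499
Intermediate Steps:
V = ⅓ (V = 2 + (⅓)*(-5) = 2 - 5/3 = ⅓ ≈ 0.33333)
u = -√11/2 (u = -√(24 - 13)/2 = -√11/2 ≈ -1.6583)
((6*(V*(6 - 5)))*3)*u = ((6*((6 - 5)/3))*3)*(-√11/2) = ((6*((⅓)*1))*3)*(-√11/2) = ((6*(⅓))*3)*(-√11/2) = (2*3)*(-√11/2) = 6*(-√11/2) = -3*√11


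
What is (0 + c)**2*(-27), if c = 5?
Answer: -675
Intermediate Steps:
(0 + c)**2*(-27) = (0 + 5)**2*(-27) = 5**2*(-27) = 25*(-27) = -675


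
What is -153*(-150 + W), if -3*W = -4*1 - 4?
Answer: 22542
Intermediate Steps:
W = 8/3 (W = -(-4*1 - 4)/3 = -(-4 - 4)/3 = -1/3*(-8) = 8/3 ≈ 2.6667)
-153*(-150 + W) = -153*(-150 + 8/3) = -153*(-442/3) = 22542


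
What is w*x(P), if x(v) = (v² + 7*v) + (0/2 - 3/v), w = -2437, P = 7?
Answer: -1664471/7 ≈ -2.3778e+5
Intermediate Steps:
x(v) = v² - 3/v + 7*v (x(v) = (v² + 7*v) + (0*(½) - 3/v) = (v² + 7*v) + (0 - 3/v) = (v² + 7*v) - 3/v = v² - 3/v + 7*v)
w*x(P) = -2437*(-3 + 7²*(7 + 7))/7 = -2437*(-3 + 49*14)/7 = -2437*(-3 + 686)/7 = -2437*683/7 = -1664471/7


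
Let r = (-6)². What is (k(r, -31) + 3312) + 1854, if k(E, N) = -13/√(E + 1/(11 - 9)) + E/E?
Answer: 5167 - 13*√146/73 ≈ 5164.9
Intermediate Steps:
r = 36
k(E, N) = 1 - 13/√(½ + E) (k(E, N) = -13/√(E + 1/2) + 1 = -13/√(E + ½) + 1 = -13/√(½ + E) + 1 = 1 - 13/√(½ + E))
(k(r, -31) + 3312) + 1854 = ((1 - 13*√2/√(1 + 2*36)) + 3312) + 1854 = ((1 - 13*√2/√(1 + 72)) + 3312) + 1854 = ((1 - 13*√2/√73) + 3312) + 1854 = ((1 - 13*√2*√73/73) + 3312) + 1854 = ((1 - 13*√146/73) + 3312) + 1854 = (3313 - 13*√146/73) + 1854 = 5167 - 13*√146/73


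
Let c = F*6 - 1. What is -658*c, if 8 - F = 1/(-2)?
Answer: -32900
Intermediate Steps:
F = 17/2 (F = 8 - 1/(-2) = 8 - 1*(-1/2) = 8 + 1/2 = 17/2 ≈ 8.5000)
c = 50 (c = (17/2)*6 - 1 = 51 - 1 = 50)
-658*c = -658*50 = -32900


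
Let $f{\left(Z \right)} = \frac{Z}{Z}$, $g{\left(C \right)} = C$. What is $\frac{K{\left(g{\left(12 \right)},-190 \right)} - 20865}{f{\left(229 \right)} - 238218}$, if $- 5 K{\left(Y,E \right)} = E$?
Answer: $\frac{20827}{238217} \approx 0.087429$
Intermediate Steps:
$f{\left(Z \right)} = 1$
$K{\left(Y,E \right)} = - \frac{E}{5}$
$\frac{K{\left(g{\left(12 \right)},-190 \right)} - 20865}{f{\left(229 \right)} - 238218} = \frac{\left(- \frac{1}{5}\right) \left(-190\right) - 20865}{1 - 238218} = \frac{38 - 20865}{-238217} = \left(-20827\right) \left(- \frac{1}{238217}\right) = \frac{20827}{238217}$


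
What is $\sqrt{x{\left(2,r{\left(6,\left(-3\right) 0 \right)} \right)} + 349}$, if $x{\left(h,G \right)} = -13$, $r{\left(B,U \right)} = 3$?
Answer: $4 \sqrt{21} \approx 18.33$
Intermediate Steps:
$\sqrt{x{\left(2,r{\left(6,\left(-3\right) 0 \right)} \right)} + 349} = \sqrt{-13 + 349} = \sqrt{336} = 4 \sqrt{21}$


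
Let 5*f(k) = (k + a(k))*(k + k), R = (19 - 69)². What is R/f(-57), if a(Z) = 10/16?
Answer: 50000/25707 ≈ 1.9450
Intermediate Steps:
R = 2500 (R = (-50)² = 2500)
a(Z) = 5/8 (a(Z) = 10*(1/16) = 5/8)
f(k) = 2*k*(5/8 + k)/5 (f(k) = ((k + 5/8)*(k + k))/5 = ((5/8 + k)*(2*k))/5 = (2*k*(5/8 + k))/5 = 2*k*(5/8 + k)/5)
R/f(-57) = 2500/(((1/20)*(-57)*(5 + 8*(-57)))) = 2500/(((1/20)*(-57)*(5 - 456))) = 2500/(((1/20)*(-57)*(-451))) = 2500/(25707/20) = 2500*(20/25707) = 50000/25707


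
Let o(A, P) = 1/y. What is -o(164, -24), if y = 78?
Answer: -1/78 ≈ -0.012821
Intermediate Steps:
o(A, P) = 1/78
-o(164, -24) = -1*1/78 = -1/78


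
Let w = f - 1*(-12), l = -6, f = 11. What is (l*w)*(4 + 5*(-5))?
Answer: 2898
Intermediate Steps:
w = 23 (w = 11 - 1*(-12) = 11 + 12 = 23)
(l*w)*(4 + 5*(-5)) = (-6*23)*(4 + 5*(-5)) = -138*(4 - 25) = -138*(-21) = 2898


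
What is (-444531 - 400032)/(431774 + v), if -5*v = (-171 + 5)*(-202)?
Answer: -1407605/708446 ≈ -1.9869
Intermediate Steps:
v = -33532/5 (v = -(-171 + 5)*(-202)/5 = -(-166)*(-202)/5 = -1/5*33532 = -33532/5 ≈ -6706.4)
(-444531 - 400032)/(431774 + v) = (-444531 - 400032)/(431774 - 33532/5) = -844563/2125338/5 = -844563*5/2125338 = -1407605/708446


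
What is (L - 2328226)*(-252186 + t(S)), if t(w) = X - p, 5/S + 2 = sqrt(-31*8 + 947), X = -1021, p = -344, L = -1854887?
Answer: 1057754502519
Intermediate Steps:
S = 5/(-2 + sqrt(699)) (S = 5/(-2 + sqrt(-31*8 + 947)) = 5/(-2 + sqrt(-248 + 947)) = 5/(-2 + sqrt(699)) ≈ 0.20459)
t(w) = -677 (t(w) = -1021 - 1*(-344) = -1021 + 344 = -677)
(L - 2328226)*(-252186 + t(S)) = (-1854887 - 2328226)*(-252186 - 677) = -4183113*(-252863) = 1057754502519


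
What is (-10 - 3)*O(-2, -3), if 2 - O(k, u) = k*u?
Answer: 52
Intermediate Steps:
O(k, u) = 2 - k*u
(-10 - 3)*O(-2, -3) = (-10 - 3)*(2 - 1*(-2)*(-3)) = -13*(2 - 6) = -13*(-4) = 52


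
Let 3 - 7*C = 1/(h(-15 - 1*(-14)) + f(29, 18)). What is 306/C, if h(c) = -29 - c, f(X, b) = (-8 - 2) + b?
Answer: 42840/61 ≈ 702.29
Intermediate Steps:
f(X, b) = -10 + b
C = 61/140 (C = 3/7 - 1/(7*((-29 - (-15 - 1*(-14))) + (-10 + 18))) = 3/7 - 1/(7*((-29 - (-15 + 14)) + 8)) = 3/7 - 1/(7*((-29 - 1*(-1)) + 8)) = 3/7 - 1/(7*((-29 + 1) + 8)) = 3/7 - 1/(7*(-28 + 8)) = 3/7 - 1/7/(-20) = 3/7 - 1/7*(-1/20) = 3/7 + 1/140 = 61/140 ≈ 0.43571)
306/C = 306/(61/140) = 306*(140/61) = 42840/61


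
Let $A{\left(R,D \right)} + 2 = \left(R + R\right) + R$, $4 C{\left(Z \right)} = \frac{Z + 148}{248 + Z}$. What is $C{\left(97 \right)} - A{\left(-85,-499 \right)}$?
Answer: $\frac{70981}{276} \approx 257.18$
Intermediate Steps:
$C{\left(Z \right)} = \frac{148 + Z}{4 \left(248 + Z\right)}$ ($C{\left(Z \right)} = \frac{\left(Z + 148\right) \frac{1}{248 + Z}}{4} = \frac{\left(148 + Z\right) \frac{1}{248 + Z}}{4} = \frac{\frac{1}{248 + Z} \left(148 + Z\right)}{4} = \frac{148 + Z}{4 \left(248 + Z\right)}$)
$A{\left(R,D \right)} = -2 + 3 R$ ($A{\left(R,D \right)} = -2 + \left(\left(R + R\right) + R\right) = -2 + \left(2 R + R\right) = -2 + 3 R$)
$C{\left(97 \right)} - A{\left(-85,-499 \right)} = \frac{148 + 97}{4 \left(248 + 97\right)} - \left(-2 + 3 \left(-85\right)\right) = \frac{1}{4} \cdot \frac{1}{345} \cdot 245 - \left(-2 - 255\right) = \frac{1}{4} \cdot \frac{1}{345} \cdot 245 - -257 = \frac{49}{276} + 257 = \frac{70981}{276}$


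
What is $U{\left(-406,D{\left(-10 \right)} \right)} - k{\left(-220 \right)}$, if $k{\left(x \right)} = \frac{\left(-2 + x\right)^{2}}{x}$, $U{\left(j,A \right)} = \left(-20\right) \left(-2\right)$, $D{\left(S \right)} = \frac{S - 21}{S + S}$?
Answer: $\frac{14521}{55} \approx 264.02$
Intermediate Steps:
$D{\left(S \right)} = \frac{-21 + S}{2 S}$
$U{\left(j,A \right)} = 40$
$k{\left(x \right)} = \frac{\left(-2 + x\right)^{2}}{x}$
$U{\left(-406,D{\left(-10 \right)} \right)} - k{\left(-220 \right)} = 40 - \frac{\left(-2 - 220\right)^{2}}{-220} = 40 - - \frac{\left(-222\right)^{2}}{220} = 40 - \left(- \frac{1}{220}\right) 49284 = 40 - - \frac{12321}{55} = 40 + \frac{12321}{55} = \frac{14521}{55}$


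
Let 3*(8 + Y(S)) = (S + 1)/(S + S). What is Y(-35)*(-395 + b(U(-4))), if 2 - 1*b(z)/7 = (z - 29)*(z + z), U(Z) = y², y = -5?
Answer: -838637/105 ≈ -7987.0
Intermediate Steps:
U(Z) = 25 (U(Z) = (-5)² = 25)
Y(S) = -8 + (1 + S)/(6*S) (Y(S) = -8 + ((S + 1)/(S + S))/3 = -8 + ((1 + S)/((2*S)))/3 = -8 + ((1 + S)*(1/(2*S)))/3 = -8 + ((1 + S)/(2*S))/3 = -8 + (1 + S)/(6*S))
b(z) = 14 - 14*z*(-29 + z) (b(z) = 14 - 7*(z - 29)*(z + z) = 14 - 7*(-29 + z)*2*z = 14 - 14*z*(-29 + z))
Y(-35)*(-395 + b(U(-4))) = ((⅙)*(1 - 47*(-35))/(-35))*(-395 + (14 - 14*25² + 406*25)) = ((⅙)*(-1/35)*(1 + 1645))*(-395 + (14 - 14*625 + 10150)) = ((⅙)*(-1/35)*1646)*(-395 + (14 - 8750 + 10150)) = -823*(-395 + 1414)/105 = -823/105*1019 = -838637/105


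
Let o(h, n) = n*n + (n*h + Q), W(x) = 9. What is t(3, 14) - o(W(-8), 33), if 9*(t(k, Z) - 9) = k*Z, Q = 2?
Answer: -4123/3 ≈ -1374.3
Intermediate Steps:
o(h, n) = 2 + n² + h*n (o(h, n) = n*n + (n*h + 2) = n² + (h*n + 2) = n² + (2 + h*n) = 2 + n² + h*n)
t(k, Z) = 9 + Z*k/9 (t(k, Z) = 9 + (k*Z)/9 = 9 + (Z*k)/9 = 9 + Z*k/9)
t(3, 14) - o(W(-8), 33) = (9 + (⅑)*14*3) - (2 + 33² + 9*33) = (9 + 14/3) - (2 + 1089 + 297) = 41/3 - 1*1388 = 41/3 - 1388 = -4123/3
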